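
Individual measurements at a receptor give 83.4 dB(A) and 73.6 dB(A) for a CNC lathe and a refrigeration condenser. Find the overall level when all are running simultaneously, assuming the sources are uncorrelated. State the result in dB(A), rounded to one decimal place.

83.8 dB(A)

For uncorrelated sources the intensities add, so convert each level to linear form, sum, and take 10·log₁₀ of the total.
Σ 10^(L/10) = 10^(83.4/10) + 10^(73.6/10) = 2.417e+08.
L_total = 10·log₁₀(2.417e+08) = 83.83 dB(A).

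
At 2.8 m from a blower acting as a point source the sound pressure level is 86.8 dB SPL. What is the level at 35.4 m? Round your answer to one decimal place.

64.8 dB SPL

Point-source attenuation: ΔL = 20·log₁₀(r₂/r₁) = 20·log₁₀(35.4/2.8) = 22.037 dB.
L₂ = 86.8 − 20·log₁₀(35.4/2.8) = 86.8 − 22.037 = 64.76 dB SPL.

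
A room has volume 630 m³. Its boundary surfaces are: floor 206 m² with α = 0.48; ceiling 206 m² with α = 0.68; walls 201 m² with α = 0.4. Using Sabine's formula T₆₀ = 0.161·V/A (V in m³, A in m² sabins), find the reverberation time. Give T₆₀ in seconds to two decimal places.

0.32 s

A = Σ Sᵢαᵢ = 206·0.48 + 206·0.68 + 201·0.4 = 319.36 m².
T₆₀ = 0.161·V/A = 0.161·630/319.36 = 0.318 s.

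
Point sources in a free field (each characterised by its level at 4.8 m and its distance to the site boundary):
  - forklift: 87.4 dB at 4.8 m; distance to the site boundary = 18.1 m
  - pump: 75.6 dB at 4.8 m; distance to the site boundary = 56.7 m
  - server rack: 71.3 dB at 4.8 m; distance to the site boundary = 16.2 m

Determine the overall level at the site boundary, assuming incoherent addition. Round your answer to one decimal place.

76.0 dB

Apply inverse-square spreading to bring every level to the receiver, then sum 10^(L/10).
forklift: 87.4 − 20·log₁₀(18.1/4.8) = 87.4 − 11.53 = 75.87 dB.
pump: 75.6 − 20·log₁₀(56.7/4.8) = 75.6 − 21.45 = 54.15 dB.
server rack: 71.3 − 20·log₁₀(16.2/4.8) = 71.3 − 10.57 = 60.73 dB.
Σ 10^(L/10) = 4.009e+07 → L_total = 10·log₁₀(4.009e+07) = 76.03 dB.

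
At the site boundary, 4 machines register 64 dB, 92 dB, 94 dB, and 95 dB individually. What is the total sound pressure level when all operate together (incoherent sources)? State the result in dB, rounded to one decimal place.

Incoherent sources combine by intensity addition: L_total = 10·log₁₀(Σ 10^(L_i/10)).
Σ 10^(L/10) = 10^(64/10) + 10^(92/10) + 10^(94/10) + 10^(95/10) = 7.262e+09.
L_total = 10·log₁₀(7.262e+09) = 98.61 dB.

98.6 dB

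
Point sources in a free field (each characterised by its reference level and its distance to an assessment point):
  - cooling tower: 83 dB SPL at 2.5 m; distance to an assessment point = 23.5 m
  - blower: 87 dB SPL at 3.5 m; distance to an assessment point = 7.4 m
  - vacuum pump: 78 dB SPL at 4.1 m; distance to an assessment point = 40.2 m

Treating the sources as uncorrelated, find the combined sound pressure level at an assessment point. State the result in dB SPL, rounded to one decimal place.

80.6 dB SPL

Propagate each source to the receiver with L = L_ref − 20·log₁₀(r/r_ref), then add intensities.
cooling tower: 83 − 20·log₁₀(23.5/2.5) = 83 − 19.46 = 63.54 dB SPL.
blower: 87 − 20·log₁₀(7.4/3.5) = 87 − 6.50 = 80.50 dB SPL.
vacuum pump: 78 − 20·log₁₀(40.2/4.1) = 78 − 19.83 = 58.17 dB SPL.
Σ 10^(L/10) = 1.150e+08 → L_total = 10·log₁₀(1.150e+08) = 80.61 dB SPL.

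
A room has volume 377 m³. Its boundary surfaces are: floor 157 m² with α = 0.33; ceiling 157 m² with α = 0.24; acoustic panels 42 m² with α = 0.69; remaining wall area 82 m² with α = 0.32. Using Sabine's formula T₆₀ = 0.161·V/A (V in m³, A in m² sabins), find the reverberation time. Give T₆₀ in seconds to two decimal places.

0.42 s

Summing Sᵢαᵢ: 157·0.33 + 157·0.24 + 42·0.69 + 82·0.32 = 144.71 m².
T₆₀ = 0.161 × 377 / 144.71 = 0.419 s.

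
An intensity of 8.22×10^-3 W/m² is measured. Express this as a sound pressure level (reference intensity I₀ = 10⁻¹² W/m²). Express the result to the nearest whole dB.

I/I₀ = 8.22×10^-3/10⁻¹² = 8.22×10^9, and L = 10·log₁₀(I/I₀).
L = 10·(0.9149 + 9) = 99.15 dB.

99 dB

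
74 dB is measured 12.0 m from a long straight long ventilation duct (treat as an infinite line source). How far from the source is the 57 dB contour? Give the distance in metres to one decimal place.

601.4 m

For a line source L₁ − L₂ = 10·log₁₀(r₂/r₁), so r₂ = r₁·10^((L₁−L₂)/10).
r₂ = 12.0·10^((74−57)/10) = 12.0·10^(17.0/10) = 601.42 m.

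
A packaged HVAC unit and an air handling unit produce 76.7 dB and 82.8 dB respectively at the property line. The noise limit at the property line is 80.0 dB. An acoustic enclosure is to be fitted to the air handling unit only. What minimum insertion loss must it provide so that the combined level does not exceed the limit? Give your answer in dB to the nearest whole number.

6 dB

Everything except the air handling unit sums to 10^(76.7/10) = 4.677e+07 in linear terms, 76.70 dB.
To meet 80.0 dB overall, the treated air handling unit may contribute at most 10^(80.0/10) − 4.677e+07 = 5.323e+07, i.e. 77.26 dB.
Required insertion loss = 82.8 − 77.26 = 5.54 dB.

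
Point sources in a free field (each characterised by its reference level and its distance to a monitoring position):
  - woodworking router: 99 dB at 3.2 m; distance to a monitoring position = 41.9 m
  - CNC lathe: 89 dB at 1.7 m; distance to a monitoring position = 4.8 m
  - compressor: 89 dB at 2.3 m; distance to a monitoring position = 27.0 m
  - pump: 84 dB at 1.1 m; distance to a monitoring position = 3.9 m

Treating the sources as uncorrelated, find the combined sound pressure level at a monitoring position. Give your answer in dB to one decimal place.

82.3 dB

Apply inverse-square spreading to bring every level to the receiver, then sum 10^(L/10).
woodworking router: 99 − 20·log₁₀(41.9/3.2) = 99 − 22.34 = 76.66 dB.
CNC lathe: 89 − 20·log₁₀(4.8/1.7) = 89 − 9.02 = 79.98 dB.
compressor: 89 − 20·log₁₀(27.0/2.3) = 89 − 21.39 = 67.61 dB.
pump: 84 − 20·log₁₀(3.9/1.1) = 84 − 10.99 = 73.01 dB.
Σ 10^(L/10) = 1.717e+08 → L_total = 10·log₁₀(1.717e+08) = 82.35 dB.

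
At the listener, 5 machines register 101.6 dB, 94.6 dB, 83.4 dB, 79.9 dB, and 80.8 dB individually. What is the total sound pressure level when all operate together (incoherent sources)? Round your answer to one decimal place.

102.5 dB

For uncorrelated sources the intensities add, so convert each level to linear form, sum, and take 10·log₁₀ of the total.
Σ 10^(L/10) = 10^(101.6/10) + 10^(94.6/10) + 10^(83.4/10) + 10^(79.9/10) + 10^(80.8/10) = 1.778e+10.
L_total = 10·log₁₀(1.778e+10) = 102.50 dB.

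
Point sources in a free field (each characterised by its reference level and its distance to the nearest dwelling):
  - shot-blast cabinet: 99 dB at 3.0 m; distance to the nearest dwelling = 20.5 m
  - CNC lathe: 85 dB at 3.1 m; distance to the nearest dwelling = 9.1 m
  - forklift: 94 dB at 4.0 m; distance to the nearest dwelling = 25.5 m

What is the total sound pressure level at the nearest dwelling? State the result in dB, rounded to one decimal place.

84.3 dB

First find each source's level at the receiver (point-source: −20·log₁₀(r/r_ref)), then combine on an intensity basis.
shot-blast cabinet: 99 − 20·log₁₀(20.5/3.0) = 99 − 16.69 = 82.31 dB.
CNC lathe: 85 − 20·log₁₀(9.1/3.1) = 85 − 9.35 = 75.65 dB.
forklift: 94 − 20·log₁₀(25.5/4.0) = 94 − 16.09 = 77.91 dB.
Σ 10^(L/10) = 2.686e+08 → L_total = 10·log₁₀(2.686e+08) = 84.29 dB.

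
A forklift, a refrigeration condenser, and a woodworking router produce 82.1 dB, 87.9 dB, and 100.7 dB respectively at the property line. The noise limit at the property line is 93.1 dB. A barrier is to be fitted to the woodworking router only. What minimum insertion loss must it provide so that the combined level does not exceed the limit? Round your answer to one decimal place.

9.7 dB

Fixed contribution from the other sources: Σ 10^(L/10) = 10^(82.1/10) + 10^(87.9/10) = 7.788e+08 (88.91 dB).
The limit corresponds to 10^(93.1/10) = 2.042e+09; subtracting the fixed part leaves 1.263e+09 for the woodworking router, i.e. 91.01 dB.
Required insertion loss = 100.7 − 91.01 = 9.69 dB.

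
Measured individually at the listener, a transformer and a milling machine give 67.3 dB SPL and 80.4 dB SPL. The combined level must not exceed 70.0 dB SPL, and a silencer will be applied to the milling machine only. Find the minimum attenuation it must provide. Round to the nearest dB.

The untreated sources together contribute 10^(67.3/10) = 5.370e+06, i.e. 67.30 dB SPL.
The limit corresponds to 10^(70.0/10) = 1.000e+07; subtracting the fixed part leaves 4.630e+06 for the milling machine, i.e. 66.66 dB SPL.
So the milling machine must be reduced from 80.4 to 66.66 dB SPL: IL = 13.74 dB.

14 dB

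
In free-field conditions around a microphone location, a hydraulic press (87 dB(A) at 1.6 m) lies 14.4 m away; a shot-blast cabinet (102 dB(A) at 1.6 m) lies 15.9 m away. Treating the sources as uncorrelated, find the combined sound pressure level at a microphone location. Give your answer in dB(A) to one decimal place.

Propagate each source to the receiver with L = L_ref − 20·log₁₀(r/r_ref), then add intensities.
hydraulic press: 87 − 20·log₁₀(14.4/1.6) = 87 − 19.08 = 67.92 dB(A).
shot-blast cabinet: 102 − 20·log₁₀(15.9/1.6) = 102 − 19.95 = 82.05 dB(A).
Σ 10^(L/10) = 1.667e+08 → L_total = 10·log₁₀(1.667e+08) = 82.22 dB(A).

82.2 dB(A)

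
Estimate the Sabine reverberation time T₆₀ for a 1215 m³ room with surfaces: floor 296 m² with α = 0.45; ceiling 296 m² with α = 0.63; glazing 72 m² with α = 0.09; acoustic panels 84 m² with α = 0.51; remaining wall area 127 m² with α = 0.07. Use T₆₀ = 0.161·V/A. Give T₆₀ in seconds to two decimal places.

0.52 s

Summing Sᵢαᵢ: 296·0.45 + 296·0.63 + 72·0.09 + 84·0.51 + 127·0.07 = 377.89 m².
T₆₀ = 0.161 × 1215 / 377.89 = 0.518 s.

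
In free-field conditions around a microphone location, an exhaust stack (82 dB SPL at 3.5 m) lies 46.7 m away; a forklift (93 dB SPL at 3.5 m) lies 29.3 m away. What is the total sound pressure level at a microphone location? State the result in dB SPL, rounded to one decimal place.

First find each source's level at the receiver (point-source: −20·log₁₀(r/r_ref)), then combine on an intensity basis.
exhaust stack: 82 − 20·log₁₀(46.7/3.5) = 82 − 22.50 = 59.50 dB SPL.
forklift: 93 − 20·log₁₀(29.3/3.5) = 93 − 18.46 = 74.54 dB SPL.
Σ 10^(L/10) = 2.936e+07 → L_total = 10·log₁₀(2.936e+07) = 74.68 dB SPL.

74.7 dB SPL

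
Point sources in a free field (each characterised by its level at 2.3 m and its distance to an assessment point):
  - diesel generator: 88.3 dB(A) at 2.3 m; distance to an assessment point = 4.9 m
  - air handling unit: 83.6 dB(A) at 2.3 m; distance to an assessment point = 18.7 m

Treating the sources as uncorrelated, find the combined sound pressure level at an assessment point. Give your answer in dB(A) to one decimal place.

81.8 dB(A)

Apply inverse-square spreading to bring every level to the receiver, then sum 10^(L/10).
diesel generator: 88.3 − 20·log₁₀(4.9/2.3) = 88.3 − 6.57 = 81.73 dB(A).
air handling unit: 83.6 − 20·log₁₀(18.7/2.3) = 83.6 − 18.20 = 65.40 dB(A).
Σ 10^(L/10) = 1.524e+08 → L_total = 10·log₁₀(1.524e+08) = 81.83 dB(A).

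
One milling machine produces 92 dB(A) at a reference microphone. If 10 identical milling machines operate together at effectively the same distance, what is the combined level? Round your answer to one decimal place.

N identical incoherent sources raise the level by 10·log₁₀ N.
L_total = 92 + 10·log₁₀(10) = 92 + 10.000 = 102.00 dB(A).

102.0 dB(A)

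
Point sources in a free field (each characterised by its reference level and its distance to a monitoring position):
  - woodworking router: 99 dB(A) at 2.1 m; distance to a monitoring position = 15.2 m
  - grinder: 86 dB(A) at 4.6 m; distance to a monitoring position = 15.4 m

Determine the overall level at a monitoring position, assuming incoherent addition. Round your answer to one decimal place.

82.7 dB(A)

Apply inverse-square spreading to bring every level to the receiver, then sum 10^(L/10).
woodworking router: 99 − 20·log₁₀(15.2/2.1) = 99 − 17.19 = 81.81 dB(A).
grinder: 86 − 20·log₁₀(15.4/4.6) = 86 − 10.50 = 75.50 dB(A).
Σ 10^(L/10) = 1.871e+08 → L_total = 10·log₁₀(1.871e+08) = 82.72 dB(A).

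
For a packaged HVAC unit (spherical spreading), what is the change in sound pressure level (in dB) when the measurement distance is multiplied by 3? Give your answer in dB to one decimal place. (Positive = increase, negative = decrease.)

Point-source spreading: ΔL = −20·log₁₀(r₂/r₁).
ΔL = −20·log₁₀(3) = -9.54 dB.

-9.5 dB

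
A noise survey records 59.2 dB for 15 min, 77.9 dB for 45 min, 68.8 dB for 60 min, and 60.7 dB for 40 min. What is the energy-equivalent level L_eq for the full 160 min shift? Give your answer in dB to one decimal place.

Weight each interval's intensity by its duration and average over T = 160 min:
Σ tᵢ·10^(Lᵢ/10) = 15·10^(59.2/10) + 45·10^(77.9/10) + 60·10^(68.8/10) + 40·10^(60.7/10) = 3.289e+09.
L_eq = 10·log₁₀(3.289e+09/160) = 73.13 dB.

73.1 dB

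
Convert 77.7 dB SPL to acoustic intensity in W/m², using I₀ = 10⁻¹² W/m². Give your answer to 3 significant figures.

I = I₀·10^(L/10) = 10⁻¹² × 10^(77.7/10) = 10^(-4.230).

5.89e-05 W/m²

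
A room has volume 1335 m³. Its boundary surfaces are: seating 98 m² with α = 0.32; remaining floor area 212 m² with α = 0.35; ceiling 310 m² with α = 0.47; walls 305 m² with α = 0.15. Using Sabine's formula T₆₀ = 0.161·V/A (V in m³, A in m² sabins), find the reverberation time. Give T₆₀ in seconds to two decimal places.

A = Σ Sᵢαᵢ = 98·0.32 + 212·0.35 + 310·0.47 + 305·0.15 = 297.01 m².
T₆₀ = 0.161·V/A = 0.161·1335/297.01 = 0.724 s.

0.72 s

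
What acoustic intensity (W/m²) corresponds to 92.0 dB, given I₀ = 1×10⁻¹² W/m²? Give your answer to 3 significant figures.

I = I₀·10^(L/10) = 10⁻¹² × 10^(92.0/10) = 10^(-2.800).

0.00158 W/m²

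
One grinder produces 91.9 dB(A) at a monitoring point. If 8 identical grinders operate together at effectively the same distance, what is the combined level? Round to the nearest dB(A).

101 dB(A)

N identical incoherent sources raise the level by 10·log₁₀ N.
L_total = 91.9 + 10·log₁₀(8) = 91.9 + 9.031 = 100.93 dB(A).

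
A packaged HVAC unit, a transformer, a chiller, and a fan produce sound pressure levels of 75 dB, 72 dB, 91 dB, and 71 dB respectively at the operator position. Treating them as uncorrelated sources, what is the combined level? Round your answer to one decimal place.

91.2 dB

For uncorrelated sources the intensities add, so convert each level to linear form, sum, and take 10·log₁₀ of the total.
Σ 10^(L/10) = 10^(75/10) + 10^(72/10) + 10^(91/10) + 10^(71/10) = 1.319e+09.
L_total = 10·log₁₀(1.319e+09) = 91.20 dB.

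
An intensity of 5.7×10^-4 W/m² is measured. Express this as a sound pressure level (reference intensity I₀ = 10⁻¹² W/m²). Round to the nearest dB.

L = 10·log₁₀(I/I₀) = 10·log₁₀(5.7×10^-4/10⁻¹²) = 10·log₁₀(5.7×10^8).
L = 10·(0.7559 + 8) = 87.56 dB.

88 dB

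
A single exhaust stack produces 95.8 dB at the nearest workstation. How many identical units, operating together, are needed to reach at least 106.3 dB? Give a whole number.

12

The shortfall is 106.3 − 95.8 = 10.5 dB, and N units add 10·log₁₀ N, so need 10·log₁₀ N ≥ 10.5.
N ≥ 10^(10.5/10) = 11.220, so N = 12.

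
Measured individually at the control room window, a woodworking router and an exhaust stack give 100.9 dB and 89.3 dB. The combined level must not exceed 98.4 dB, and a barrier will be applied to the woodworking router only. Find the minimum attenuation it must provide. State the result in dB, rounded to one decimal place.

3.1 dB

Fixed contribution from the other source: Σ 10^(L/10) = 10^(89.3/10) = 8.511e+08 (89.30 dB).
The limit corresponds to 10^(98.4/10) = 6.918e+09; subtracting the fixed part leaves 6.067e+09 for the woodworking router, i.e. 97.83 dB.
So the woodworking router must be reduced from 100.9 to 97.83 dB: IL = 3.07 dB.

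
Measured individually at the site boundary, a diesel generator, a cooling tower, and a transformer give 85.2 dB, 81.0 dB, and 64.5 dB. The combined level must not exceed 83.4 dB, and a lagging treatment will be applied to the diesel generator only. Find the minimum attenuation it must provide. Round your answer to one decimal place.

Everything except the diesel generator sums to 10^(81.0/10) + 10^(64.5/10) = 1.287e+08 in linear terms, 81.10 dB.
To meet 83.4 dB overall, the treated diesel generator may contribute at most 10^(83.4/10) − 1.287e+08 = 9.007e+07, i.e. 79.55 dB.
Required insertion loss = 85.2 − 79.55 = 5.65 dB.

5.7 dB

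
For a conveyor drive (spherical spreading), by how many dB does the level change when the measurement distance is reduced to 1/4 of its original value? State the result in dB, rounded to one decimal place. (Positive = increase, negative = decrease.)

With spherical spreading the level changes by −20·log₁₀(r₂/r₁).
ΔL = −20·log₁₀(0.25) = +12.04 dB.

+12.0 dB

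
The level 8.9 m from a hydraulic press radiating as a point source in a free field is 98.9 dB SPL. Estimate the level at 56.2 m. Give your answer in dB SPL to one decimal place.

82.9 dB SPL

Point-source attenuation: ΔL = 20·log₁₀(r₂/r₁) = 20·log₁₀(56.2/8.9) = 16.007 dB.
L₂ = 98.9 − 20·log₁₀(56.2/8.9) = 98.9 − 16.007 = 82.89 dB SPL.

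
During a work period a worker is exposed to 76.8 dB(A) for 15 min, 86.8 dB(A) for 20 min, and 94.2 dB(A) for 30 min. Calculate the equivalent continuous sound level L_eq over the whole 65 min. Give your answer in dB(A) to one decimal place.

91.4 dB(A)

L_eq = 10·log₁₀[(1/T)·Σ tᵢ·10^(Lᵢ/10)] with T = 65 min.
Σ tᵢ·10^(Lᵢ/10) = 15·10^(76.8/10) + 20·10^(86.8/10) + 30·10^(94.2/10) = 8.920e+10.
L_eq = 10·log₁₀(8.920e+10/65) = 91.37 dB(A).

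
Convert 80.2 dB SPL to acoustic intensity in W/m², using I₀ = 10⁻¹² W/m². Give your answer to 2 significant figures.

0.00010 W/m²

I = I₀·10^(L/10) = 10⁻¹² × 10^(80.2/10) = 10^(-3.980).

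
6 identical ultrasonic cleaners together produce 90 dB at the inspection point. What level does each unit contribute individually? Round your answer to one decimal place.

6 equal contributions raise the level by 10·log₁₀ 6 = 7.782 dB, so each unit alone gives 90 − 7.782.

82.2 dB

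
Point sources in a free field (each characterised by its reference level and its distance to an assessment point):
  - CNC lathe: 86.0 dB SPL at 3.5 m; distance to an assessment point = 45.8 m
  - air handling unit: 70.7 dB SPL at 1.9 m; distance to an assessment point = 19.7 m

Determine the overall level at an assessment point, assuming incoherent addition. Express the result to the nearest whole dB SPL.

First find each source's level at the receiver (point-source: −20·log₁₀(r/r_ref)), then combine on an intensity basis.
CNC lathe: 86.0 − 20·log₁₀(45.8/3.5) = 86.0 − 22.34 = 63.66 dB SPL.
air handling unit: 70.7 − 20·log₁₀(19.7/1.9) = 70.7 − 20.31 = 50.39 dB SPL.
Σ 10^(L/10) = 2.434e+06 → L_total = 10·log₁₀(2.434e+06) = 63.86 dB SPL.

64 dB SPL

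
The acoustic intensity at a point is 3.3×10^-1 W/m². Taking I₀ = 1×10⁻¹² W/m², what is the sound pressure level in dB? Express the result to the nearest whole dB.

Dividing by I₀ shifts the exponent by 12: I/I₀ = 3.3×10^11.
L = 10·(0.5185 + 11) = 115.19 dB.

115 dB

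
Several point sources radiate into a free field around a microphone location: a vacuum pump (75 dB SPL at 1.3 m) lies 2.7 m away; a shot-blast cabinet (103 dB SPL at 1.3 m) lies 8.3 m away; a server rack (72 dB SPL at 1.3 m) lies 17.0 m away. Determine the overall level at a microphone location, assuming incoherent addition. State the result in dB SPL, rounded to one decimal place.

87.0 dB SPL

Apply inverse-square spreading to bring every level to the receiver, then sum 10^(L/10).
vacuum pump: 75 − 20·log₁₀(2.7/1.3) = 75 − 6.35 = 68.65 dB SPL.
shot-blast cabinet: 103 − 20·log₁₀(8.3/1.3) = 103 − 16.10 = 86.90 dB SPL.
server rack: 72 − 20·log₁₀(17.0/1.3) = 72 − 22.33 = 49.67 dB SPL.
Σ 10^(L/10) = 4.969e+08 → L_total = 10·log₁₀(4.969e+08) = 86.96 dB SPL.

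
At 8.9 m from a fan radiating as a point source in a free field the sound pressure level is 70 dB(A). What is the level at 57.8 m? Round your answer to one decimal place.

53.7 dB(A)

Spherical spreading from a point source gives a 20·log₁₀(r₂/r₁) drop.
L₂ = 70 − 20·log₁₀(57.8/8.9) = 70 − 16.251 = 53.75 dB(A).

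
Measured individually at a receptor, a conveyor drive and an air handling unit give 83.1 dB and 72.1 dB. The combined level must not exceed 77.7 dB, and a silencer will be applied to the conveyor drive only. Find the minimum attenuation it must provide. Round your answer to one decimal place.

6.8 dB

Fixed contribution from the other source: Σ 10^(L/10) = 10^(72.1/10) = 1.622e+07 (72.10 dB).
To meet 77.7 dB overall, the treated conveyor drive may contribute at most 10^(77.7/10) − 1.622e+07 = 4.267e+07, i.e. 76.30 dB.
Required insertion loss = 83.1 − 76.30 = 6.80 dB.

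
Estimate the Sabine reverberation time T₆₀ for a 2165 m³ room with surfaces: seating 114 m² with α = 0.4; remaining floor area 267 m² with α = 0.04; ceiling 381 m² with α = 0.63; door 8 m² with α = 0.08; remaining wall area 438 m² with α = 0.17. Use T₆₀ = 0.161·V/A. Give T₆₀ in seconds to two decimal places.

0.94 s

A = Σ Sᵢαᵢ = 114·0.4 + 267·0.04 + 381·0.63 + 8·0.08 + 438·0.17 = 371.41 m².
T₆₀ = 0.161·V/A = 0.161·2165/371.41 = 0.938 s.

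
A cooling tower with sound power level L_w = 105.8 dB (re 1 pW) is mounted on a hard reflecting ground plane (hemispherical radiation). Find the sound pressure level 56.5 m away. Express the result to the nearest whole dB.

63 dB

L_p = L_w − 10·log₁₀(2π·r²) with r = 56.5 m.
2π·r² = 2.006e+04 m², 10·log₁₀ of that is 43.023 dB.
L_p = 105.8 − 43.023 = 62.78 dB.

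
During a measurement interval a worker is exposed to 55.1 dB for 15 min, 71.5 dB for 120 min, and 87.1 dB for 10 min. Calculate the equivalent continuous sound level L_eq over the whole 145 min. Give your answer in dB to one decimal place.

Weight each interval's intensity by its duration and average over T = 145 min:
Σ tᵢ·10^(Lᵢ/10) = 15·10^(55.1/10) + 120·10^(71.5/10) + 10·10^(87.1/10) = 6.829e+09.
L_eq = 10·log₁₀(6.829e+09/145) = 76.73 dB.

76.7 dB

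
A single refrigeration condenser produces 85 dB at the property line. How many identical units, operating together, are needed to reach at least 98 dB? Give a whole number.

20

N identical sources give L₁ + 10·log₁₀ N, so require 10·log₁₀ N ≥ 98 − 85 = 13.0 dB.
N ≥ 10^(13.0/10) = 19.953, so N = 20.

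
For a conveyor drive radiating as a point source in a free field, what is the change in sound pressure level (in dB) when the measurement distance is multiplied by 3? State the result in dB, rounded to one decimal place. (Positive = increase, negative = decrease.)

A point source loses 6 dB per doubling of distance; generally ΔL = −20·log₁₀(r₂/r₁).
ΔL = −20·log₁₀(3) = -9.54 dB.

-9.5 dB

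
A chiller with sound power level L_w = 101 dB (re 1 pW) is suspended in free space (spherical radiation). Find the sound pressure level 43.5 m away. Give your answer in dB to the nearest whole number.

57 dB

L_p = L_w − 10·log₁₀(4π·r²) with r = 43.5 m.
4π·r² = 2.378e+04 m², 10·log₁₀ of that is 43.762 dB.
L_p = 101 − 43.762 = 57.24 dB.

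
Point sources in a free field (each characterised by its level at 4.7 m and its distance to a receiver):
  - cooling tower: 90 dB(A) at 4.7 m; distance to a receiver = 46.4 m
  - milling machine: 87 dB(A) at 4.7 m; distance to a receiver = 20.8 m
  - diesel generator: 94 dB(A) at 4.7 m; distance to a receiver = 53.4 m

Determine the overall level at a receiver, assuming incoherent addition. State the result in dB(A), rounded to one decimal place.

77.4 dB(A)

First find each source's level at the receiver (point-source: −20·log₁₀(r/r_ref)), then combine on an intensity basis.
cooling tower: 90 − 20·log₁₀(46.4/4.7) = 90 − 19.89 = 70.11 dB(A).
milling machine: 87 − 20·log₁₀(20.8/4.7) = 87 − 12.92 = 74.08 dB(A).
diesel generator: 94 − 20·log₁₀(53.4/4.7) = 94 − 21.11 = 72.89 dB(A).
Σ 10^(L/10) = 5.531e+07 → L_total = 10·log₁₀(5.531e+07) = 77.43 dB(A).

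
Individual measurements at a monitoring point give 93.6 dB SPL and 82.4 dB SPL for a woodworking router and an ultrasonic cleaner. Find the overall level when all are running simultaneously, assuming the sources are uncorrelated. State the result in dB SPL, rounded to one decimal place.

93.9 dB SPL

Incoherent sources combine by intensity addition: L_total = 10·log₁₀(Σ 10^(L_i/10)).
Σ 10^(L/10) = 10^(93.6/10) + 10^(82.4/10) = 2.465e+09.
L_total = 10·log₁₀(2.465e+09) = 93.92 dB SPL.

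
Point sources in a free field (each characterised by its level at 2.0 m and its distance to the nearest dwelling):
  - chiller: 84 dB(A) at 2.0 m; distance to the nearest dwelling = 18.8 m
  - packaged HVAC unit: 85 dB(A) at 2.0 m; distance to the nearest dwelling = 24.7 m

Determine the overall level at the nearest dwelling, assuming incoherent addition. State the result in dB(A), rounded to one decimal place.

First find each source's level at the receiver (point-source: −20·log₁₀(r/r_ref)), then combine on an intensity basis.
chiller: 84 − 20·log₁₀(18.8/2.0) = 84 − 19.46 = 64.54 dB(A).
packaged HVAC unit: 85 − 20·log₁₀(24.7/2.0) = 85 − 21.83 = 63.17 dB(A).
Σ 10^(L/10) = 4.916e+06 → L_total = 10·log₁₀(4.916e+06) = 66.92 dB(A).

66.9 dB(A)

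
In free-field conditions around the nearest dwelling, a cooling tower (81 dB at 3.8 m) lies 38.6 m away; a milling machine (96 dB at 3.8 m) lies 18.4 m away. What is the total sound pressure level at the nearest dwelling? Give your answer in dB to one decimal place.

82.3 dB

First find each source's level at the receiver (point-source: −20·log₁₀(r/r_ref)), then combine on an intensity basis.
cooling tower: 81 − 20·log₁₀(38.6/3.8) = 81 − 20.14 = 60.86 dB.
milling machine: 96 − 20·log₁₀(18.4/3.8) = 96 − 13.70 = 82.30 dB.
Σ 10^(L/10) = 1.710e+08 → L_total = 10·log₁₀(1.710e+08) = 82.33 dB.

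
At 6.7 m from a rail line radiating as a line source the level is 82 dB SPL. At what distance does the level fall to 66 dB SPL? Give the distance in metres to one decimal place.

Line-source spreading drops the level by 10·log₁₀(r₂/r₁); inverting, r₂/r₁ = 10^(ΔL/10).
r₂ = 6.7·10^((82−66)/10) = 6.7·10^(16.0/10) = 266.73 m.

266.7 m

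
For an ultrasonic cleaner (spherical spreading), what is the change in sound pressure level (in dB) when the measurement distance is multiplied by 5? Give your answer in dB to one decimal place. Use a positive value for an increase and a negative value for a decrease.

Point-source spreading: ΔL = −20·log₁₀(r₂/r₁).
ΔL = −20·log₁₀(5) = -13.98 dB.

-14.0 dB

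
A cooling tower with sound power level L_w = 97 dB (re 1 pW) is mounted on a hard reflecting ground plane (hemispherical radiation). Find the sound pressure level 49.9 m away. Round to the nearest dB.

Free-field hemispherical radiation: L_p = L_w − 10·log₁₀(2π·r²), r = 49.9 m.
2π·r² = 1.565e+04 m², 10·log₁₀ of that is 41.944 dB.
L_p = 97 − 41.944 = 55.06 dB.

55 dB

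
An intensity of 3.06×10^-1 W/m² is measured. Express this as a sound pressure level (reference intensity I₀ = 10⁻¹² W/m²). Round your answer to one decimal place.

114.9 dB

Dividing by I₀ shifts the exponent by 12: I/I₀ = 3.06×10^11.
L = 10·(0.4857 + 11) = 114.86 dB.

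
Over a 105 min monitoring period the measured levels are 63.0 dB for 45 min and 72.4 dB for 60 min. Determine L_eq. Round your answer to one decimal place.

The energy average is taken in the linear domain: L_eq = 10·log₁₀[(Σ tᵢ·10^(Lᵢ/10))/T], T = 105 min.
Σ tᵢ·10^(Lᵢ/10) = 45·10^(63.0/10) + 60·10^(72.4/10) = 1.132e+09.
L_eq = 10·log₁₀(1.132e+09/105) = 70.33 dB.

70.3 dB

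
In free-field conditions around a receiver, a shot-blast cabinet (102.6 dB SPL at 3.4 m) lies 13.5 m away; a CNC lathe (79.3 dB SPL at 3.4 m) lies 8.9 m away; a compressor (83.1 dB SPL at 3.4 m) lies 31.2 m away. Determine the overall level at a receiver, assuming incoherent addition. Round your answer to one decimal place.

90.7 dB SPL

Propagate each source to the receiver with L = L_ref − 20·log₁₀(r/r_ref), then add intensities.
shot-blast cabinet: 102.6 − 20·log₁₀(13.5/3.4) = 102.6 − 11.98 = 90.62 dB SPL.
CNC lathe: 79.3 − 20·log₁₀(8.9/3.4) = 79.3 − 8.36 = 70.94 dB SPL.
compressor: 83.1 − 20·log₁₀(31.2/3.4) = 83.1 − 19.25 = 63.85 dB SPL.
Σ 10^(L/10) = 1.169e+09 → L_total = 10·log₁₀(1.169e+09) = 90.68 dB SPL.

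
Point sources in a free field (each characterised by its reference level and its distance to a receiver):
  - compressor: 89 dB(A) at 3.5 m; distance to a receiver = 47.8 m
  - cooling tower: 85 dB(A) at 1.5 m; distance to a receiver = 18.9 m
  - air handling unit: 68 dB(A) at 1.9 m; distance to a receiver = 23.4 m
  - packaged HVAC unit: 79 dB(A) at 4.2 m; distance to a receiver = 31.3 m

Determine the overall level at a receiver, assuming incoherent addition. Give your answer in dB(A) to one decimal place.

68.9 dB(A)

First find each source's level at the receiver (point-source: −20·log₁₀(r/r_ref)), then combine on an intensity basis.
compressor: 89 − 20·log₁₀(47.8/3.5) = 89 − 22.71 = 66.29 dB(A).
cooling tower: 85 − 20·log₁₀(18.9/1.5) = 85 − 22.01 = 62.99 dB(A).
air handling unit: 68 − 20·log₁₀(23.4/1.9) = 68 − 21.81 = 46.19 dB(A).
packaged HVAC unit: 79 − 20·log₁₀(31.3/4.2) = 79 − 17.45 = 61.55 dB(A).
Σ 10^(L/10) = 7.722e+06 → L_total = 10·log₁₀(7.722e+06) = 68.88 dB(A).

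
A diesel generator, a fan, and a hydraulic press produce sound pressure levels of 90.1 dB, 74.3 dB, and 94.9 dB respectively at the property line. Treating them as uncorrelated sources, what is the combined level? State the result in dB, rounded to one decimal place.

96.2 dB

For uncorrelated sources the intensities add, so convert each level to linear form, sum, and take 10·log₁₀ of the total.
Σ 10^(L/10) = 10^(90.1/10) + 10^(74.3/10) + 10^(94.9/10) = 4.141e+09.
L_total = 10·log₁₀(4.141e+09) = 96.17 dB.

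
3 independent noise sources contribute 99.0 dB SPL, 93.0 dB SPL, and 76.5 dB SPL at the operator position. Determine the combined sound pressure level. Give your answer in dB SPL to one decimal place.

For uncorrelated sources the intensities add, so convert each level to linear form, sum, and take 10·log₁₀ of the total.
Σ 10^(L/10) = 10^(99.0/10) + 10^(93.0/10) + 10^(76.5/10) = 9.983e+09.
L_total = 10·log₁₀(9.983e+09) = 99.99 dB SPL.

100.0 dB SPL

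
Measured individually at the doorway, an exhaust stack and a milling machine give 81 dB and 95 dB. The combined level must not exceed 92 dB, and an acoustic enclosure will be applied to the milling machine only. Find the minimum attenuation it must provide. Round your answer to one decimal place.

3.4 dB

The untreated sources together contribute 10^(81/10) = 1.259e+08, i.e. 81.00 dB.
To meet 92 dB overall, the treated milling machine may contribute at most 10^(92/10) − 1.259e+08 = 1.459e+09, i.e. 91.64 dB.
Required insertion loss = 95 − 91.64 = 3.36 dB.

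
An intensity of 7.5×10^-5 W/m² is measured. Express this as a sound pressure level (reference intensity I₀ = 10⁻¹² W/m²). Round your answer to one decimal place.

78.8 dB

Dividing by I₀ shifts the exponent by 12: I/I₀ = 7.5×10^7.
L = 10·(0.8751 + 7) = 78.75 dB.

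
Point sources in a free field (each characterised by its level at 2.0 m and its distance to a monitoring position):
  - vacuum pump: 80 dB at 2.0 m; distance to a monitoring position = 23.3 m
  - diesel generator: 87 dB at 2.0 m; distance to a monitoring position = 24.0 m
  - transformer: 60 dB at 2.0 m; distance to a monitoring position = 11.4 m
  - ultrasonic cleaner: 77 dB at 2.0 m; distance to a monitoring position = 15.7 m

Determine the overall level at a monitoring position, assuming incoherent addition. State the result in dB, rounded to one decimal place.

67.0 dB

Apply inverse-square spreading to bring every level to the receiver, then sum 10^(L/10).
vacuum pump: 80 − 20·log₁₀(23.3/2.0) = 80 − 21.33 = 58.67 dB.
diesel generator: 87 − 20·log₁₀(24.0/2.0) = 87 − 21.58 = 65.42 dB.
transformer: 60 − 20·log₁₀(11.4/2.0) = 60 − 15.12 = 44.88 dB.
ultrasonic cleaner: 77 − 20·log₁₀(15.7/2.0) = 77 − 17.90 = 59.10 dB.
Σ 10^(L/10) = 5.061e+06 → L_total = 10·log₁₀(5.061e+06) = 67.04 dB.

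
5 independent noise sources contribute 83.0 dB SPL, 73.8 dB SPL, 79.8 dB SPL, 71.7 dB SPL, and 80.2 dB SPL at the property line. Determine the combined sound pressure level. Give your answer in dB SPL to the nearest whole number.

86 dB SPL

For uncorrelated sources the intensities add, so convert each level to linear form, sum, and take 10·log₁₀ of the total.
Σ 10^(L/10) = 10^(83.0/10) + 10^(73.8/10) + 10^(79.8/10) + 10^(71.7/10) + 10^(80.2/10) = 4.385e+08.
L_total = 10·log₁₀(4.385e+08) = 86.42 dB SPL.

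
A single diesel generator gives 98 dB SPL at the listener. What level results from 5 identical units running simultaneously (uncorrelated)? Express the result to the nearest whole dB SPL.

N identical incoherent sources raise the level by 10·log₁₀ N.
L_total = 98 + 10·log₁₀(5) = 98 + 6.990 = 104.99 dB SPL.

105 dB SPL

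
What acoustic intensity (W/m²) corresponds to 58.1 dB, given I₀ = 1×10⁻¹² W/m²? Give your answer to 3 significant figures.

6.46e-07 W/m²

I/I₀ = 10^(58.1/10) = 6.457e+05, so I = 6.457e+05 × 10⁻¹² W/m².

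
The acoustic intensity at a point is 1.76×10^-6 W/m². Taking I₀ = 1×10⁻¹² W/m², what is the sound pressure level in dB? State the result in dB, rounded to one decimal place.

Dividing by I₀ shifts the exponent by 12: I/I₀ = 1.76×10^6.
L = 10·(0.2455 + 6) = 62.46 dB.

62.5 dB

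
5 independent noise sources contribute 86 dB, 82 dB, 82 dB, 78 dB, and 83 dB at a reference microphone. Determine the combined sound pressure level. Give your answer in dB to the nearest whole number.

Incoherent sources combine by intensity addition: L_total = 10·log₁₀(Σ 10^(L_i/10)).
Σ 10^(L/10) = 10^(86/10) + 10^(82/10) + 10^(82/10) + 10^(78/10) + 10^(83/10) = 9.777e+08.
L_total = 10·log₁₀(9.777e+08) = 89.90 dB.

90 dB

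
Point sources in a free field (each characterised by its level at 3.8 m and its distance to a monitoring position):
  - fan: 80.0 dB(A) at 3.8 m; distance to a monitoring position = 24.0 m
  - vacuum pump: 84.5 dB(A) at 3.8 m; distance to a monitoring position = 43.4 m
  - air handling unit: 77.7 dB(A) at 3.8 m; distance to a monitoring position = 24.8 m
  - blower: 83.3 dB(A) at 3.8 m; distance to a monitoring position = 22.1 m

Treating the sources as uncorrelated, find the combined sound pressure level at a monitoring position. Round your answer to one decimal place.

70.9 dB(A)

Apply inverse-square spreading to bring every level to the receiver, then sum 10^(L/10).
fan: 80.0 − 20·log₁₀(24.0/3.8) = 80.0 − 16.01 = 63.99 dB(A).
vacuum pump: 84.5 − 20·log₁₀(43.4/3.8) = 84.5 − 21.15 = 63.35 dB(A).
air handling unit: 77.7 − 20·log₁₀(24.8/3.8) = 77.7 − 16.29 = 61.41 dB(A).
blower: 83.3 − 20·log₁₀(22.1/3.8) = 83.3 − 15.29 = 68.01 dB(A).
Σ 10^(L/10) = 1.237e+07 → L_total = 10·log₁₀(1.237e+07) = 70.92 dB(A).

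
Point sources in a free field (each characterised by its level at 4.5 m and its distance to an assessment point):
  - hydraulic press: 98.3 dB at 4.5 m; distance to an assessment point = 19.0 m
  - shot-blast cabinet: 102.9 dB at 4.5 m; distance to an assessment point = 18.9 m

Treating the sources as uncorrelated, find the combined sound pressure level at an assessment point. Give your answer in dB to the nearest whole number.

First find each source's level at the receiver (point-source: −20·log₁₀(r/r_ref)), then combine on an intensity basis.
hydraulic press: 98.3 − 20·log₁₀(19.0/4.5) = 98.3 − 12.51 = 85.79 dB.
shot-blast cabinet: 102.9 − 20·log₁₀(18.9/4.5) = 102.9 − 12.46 = 90.44 dB.
Σ 10^(L/10) = 1.485e+09 → L_total = 10·log₁₀(1.485e+09) = 91.72 dB.

92 dB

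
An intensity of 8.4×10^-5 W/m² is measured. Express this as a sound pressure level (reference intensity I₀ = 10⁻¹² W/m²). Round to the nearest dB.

79 dB

L = 10·log₁₀(I/I₀) = 10·log₁₀(8.4×10^-5/10⁻¹²) = 10·log₁₀(8.4×10^7).
L = 10·(0.9243 + 7) = 79.24 dB.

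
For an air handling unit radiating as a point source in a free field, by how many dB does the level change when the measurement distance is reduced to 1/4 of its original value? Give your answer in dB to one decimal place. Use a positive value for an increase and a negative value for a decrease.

A point source loses 6 dB per doubling of distance; generally ΔL = −20·log₁₀(r₂/r₁).
ΔL = −20·log₁₀(0.25) = +12.04 dB.

+12.0 dB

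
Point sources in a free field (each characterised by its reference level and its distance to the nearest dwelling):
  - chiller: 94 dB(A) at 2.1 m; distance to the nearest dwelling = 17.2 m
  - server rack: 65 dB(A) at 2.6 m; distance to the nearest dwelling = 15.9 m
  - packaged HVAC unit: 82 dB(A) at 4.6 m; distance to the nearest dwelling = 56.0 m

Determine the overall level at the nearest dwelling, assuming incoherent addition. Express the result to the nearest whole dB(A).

First find each source's level at the receiver (point-source: −20·log₁₀(r/r_ref)), then combine on an intensity basis.
chiller: 94 − 20·log₁₀(17.2/2.1) = 94 − 18.27 = 75.73 dB(A).
server rack: 65 − 20·log₁₀(15.9/2.6) = 65 − 15.73 = 49.27 dB(A).
packaged HVAC unit: 82 − 20·log₁₀(56.0/4.6) = 82 − 21.71 = 60.29 dB(A).
Σ 10^(L/10) = 3.860e+07 → L_total = 10·log₁₀(3.860e+07) = 75.87 dB(A).

76 dB(A)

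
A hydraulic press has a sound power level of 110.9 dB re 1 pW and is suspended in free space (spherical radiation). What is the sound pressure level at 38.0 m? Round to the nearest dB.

68 dB

Free-field spherical radiation: L_p = L_w − 10·log₁₀(4π·r²), r = 38.0 m.
4π·r² = 1.815e+04 m², 10·log₁₀ of that is 42.588 dB.
L_p = 110.9 − 42.588 = 68.31 dB.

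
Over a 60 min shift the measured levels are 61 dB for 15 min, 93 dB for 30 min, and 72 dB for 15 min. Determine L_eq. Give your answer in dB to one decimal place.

90.0 dB

L_eq = 10·log₁₀[(1/T)·Σ tᵢ·10^(Lᵢ/10)] with T = 60 min.
Σ tᵢ·10^(Lᵢ/10) = 15·10^(61/10) + 30·10^(93/10) + 15·10^(72/10) = 6.011e+10.
L_eq = 10·log₁₀(6.011e+10/60) = 90.01 dB.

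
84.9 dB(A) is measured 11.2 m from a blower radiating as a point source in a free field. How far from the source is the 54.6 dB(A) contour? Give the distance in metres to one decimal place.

Point-source spreading drops the level by 20·log₁₀(r₂/r₁); inverting, r₂/r₁ = 10^(ΔL/20).
r₂ = 11.2·10^((84.9−54.6)/20) = 11.2·10^(30.3/20) = 366.62 m.

366.6 m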